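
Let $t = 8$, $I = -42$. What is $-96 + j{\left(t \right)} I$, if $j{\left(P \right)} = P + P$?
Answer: $-768$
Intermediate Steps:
$j{\left(P \right)} = 2 P$
$-96 + j{\left(t \right)} I = -96 + 2 \cdot 8 \left(-42\right) = -96 + 16 \left(-42\right) = -96 - 672 = -768$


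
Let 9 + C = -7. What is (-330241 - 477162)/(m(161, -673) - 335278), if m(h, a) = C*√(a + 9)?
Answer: 135352231517/56205753634 - 6459224*I*√166/28102876817 ≈ 2.4082 - 0.0029613*I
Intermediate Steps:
C = -16 (C = -9 - 7 = -16)
m(h, a) = -16*√(9 + a) (m(h, a) = -16*√(a + 9) = -16*√(9 + a))
(-330241 - 477162)/(m(161, -673) - 335278) = (-330241 - 477162)/(-16*√(9 - 673) - 335278) = -807403/(-32*I*√166 - 335278) = -807403/(-335278 - 32*I*√166)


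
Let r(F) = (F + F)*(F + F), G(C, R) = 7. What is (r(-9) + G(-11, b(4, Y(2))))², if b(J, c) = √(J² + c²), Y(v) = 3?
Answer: 109561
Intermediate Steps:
r(F) = 4*F² (r(F) = (2*F)*(2*F) = 4*F²)
(r(-9) + G(-11, b(4, Y(2))))² = (4*(-9)² + 7)² = (4*81 + 7)² = (324 + 7)² = 331² = 109561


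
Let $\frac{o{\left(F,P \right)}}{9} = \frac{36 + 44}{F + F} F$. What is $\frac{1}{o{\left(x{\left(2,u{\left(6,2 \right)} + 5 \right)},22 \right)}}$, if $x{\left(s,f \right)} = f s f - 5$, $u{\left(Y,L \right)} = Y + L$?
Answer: $\frac{1}{360} \approx 0.0027778$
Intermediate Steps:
$u{\left(Y,L \right)} = L + Y$
$x{\left(s,f \right)} = -5 + s f^{2}$ ($x{\left(s,f \right)} = s f^{2} - 5 = -5 + s f^{2}$)
$o{\left(F,P \right)} = 360$ ($o{\left(F,P \right)} = 9 \frac{36 + 44}{F + F} F = 9 \frac{80}{2 F} F = 9 \cdot 80 \frac{1}{2 F} F = 9 \frac{40}{F} F = 9 \cdot 40 = 360$)
$\frac{1}{o{\left(x{\left(2,u{\left(6,2 \right)} + 5 \right)},22 \right)}} = \frac{1}{360}$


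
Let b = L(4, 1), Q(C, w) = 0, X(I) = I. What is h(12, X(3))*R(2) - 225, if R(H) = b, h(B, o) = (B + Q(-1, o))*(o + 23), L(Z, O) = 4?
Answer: 1023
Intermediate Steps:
h(B, o) = B*(23 + o) (h(B, o) = (B + 0)*(o + 23) = B*(23 + o))
b = 4
R(H) = 4
h(12, X(3))*R(2) - 225 = (12*(23 + 3))*4 - 225 = (12*26)*4 - 225 = 312*4 - 225 = 1248 - 225 = 1023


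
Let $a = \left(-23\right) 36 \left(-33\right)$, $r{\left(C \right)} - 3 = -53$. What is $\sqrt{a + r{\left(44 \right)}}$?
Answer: $\sqrt{27274} \approx 165.15$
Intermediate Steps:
$r{\left(C \right)} = -50$ ($r{\left(C \right)} = 3 - 53 = -50$)
$a = 27324$ ($a = \left(-828\right) \left(-33\right) = 27324$)
$\sqrt{a + r{\left(44 \right)}} = \sqrt{27324 - 50} = \sqrt{27274}$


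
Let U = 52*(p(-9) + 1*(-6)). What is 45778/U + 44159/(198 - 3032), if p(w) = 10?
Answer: 2318265/11336 ≈ 204.50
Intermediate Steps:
U = 208 (U = 52*(10 + 1*(-6)) = 52*(10 - 6) = 52*4 = 208)
45778/U + 44159/(198 - 3032) = 45778/208 + 44159/(198 - 3032) = 45778*(1/208) + 44159/(-2834) = 22889/104 + 44159*(-1/2834) = 22889/104 - 44159/2834 = 2318265/11336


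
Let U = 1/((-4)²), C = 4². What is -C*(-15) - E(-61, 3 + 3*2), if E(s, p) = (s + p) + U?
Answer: 4671/16 ≈ 291.94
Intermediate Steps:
C = 16
U = 1/16 ≈ 0.062500
E(s, p) = 1/16 + p + s (E(s, p) = (s + p) + 1/16 = (p + s) + 1/16 = 1/16 + p + s)
-C*(-15) - E(-61, 3 + 3*2) = -1*16*(-15) - (1/16 + (3 + 3*2) - 61) = -16*(-15) - (1/16 + (3 + 6) - 61) = 240 - (1/16 + 9 - 61) = 240 - 1*(-831/16) = 240 + 831/16 = 4671/16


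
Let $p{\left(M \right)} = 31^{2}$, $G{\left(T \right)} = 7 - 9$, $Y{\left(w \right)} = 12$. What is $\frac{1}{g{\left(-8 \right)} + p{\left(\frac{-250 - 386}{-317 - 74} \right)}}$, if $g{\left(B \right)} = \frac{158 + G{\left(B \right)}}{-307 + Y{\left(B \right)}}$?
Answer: $\frac{295}{283339} \approx 0.0010412$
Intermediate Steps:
$G{\left(T \right)} = -2$ ($G{\left(T \right)} = 7 - 9 = -2$)
$p{\left(M \right)} = 961$
$g{\left(B \right)} = - \frac{156}{295}$ ($g{\left(B \right)} = \frac{158 - 2}{-307 + 12} = \frac{156}{-295} = 156 \left(- \frac{1}{295}\right) = - \frac{156}{295}$)
$\frac{1}{g{\left(-8 \right)} + p{\left(\frac{-250 - 386}{-317 - 74} \right)}} = \frac{1}{- \frac{156}{295} + 961} = \frac{1}{\frac{283339}{295}} = \frac{295}{283339}$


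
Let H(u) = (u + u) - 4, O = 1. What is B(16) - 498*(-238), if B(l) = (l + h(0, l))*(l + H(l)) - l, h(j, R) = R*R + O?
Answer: 130520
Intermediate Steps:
h(j, R) = 1 + R² (h(j, R) = R*R + 1 = R² + 1 = 1 + R²)
H(u) = -4 + 2*u (H(u) = 2*u - 4 = -4 + 2*u)
B(l) = -l + (-4 + 3*l)*(1 + l + l²) (B(l) = (l + (1 + l²))*(l + (-4 + 2*l)) - l = (1 + l + l²)*(-4 + 3*l) - l = (-4 + 3*l)*(1 + l + l²) - l = -l + (-4 + 3*l)*(1 + l + l²))
B(16) - 498*(-238) = (-4 - 1*16² - 2*16 + 3*16³) - 498*(-238) = (-4 - 1*256 - 32 + 3*4096) + 118524 = (-4 - 256 - 32 + 12288) + 118524 = 11996 + 118524 = 130520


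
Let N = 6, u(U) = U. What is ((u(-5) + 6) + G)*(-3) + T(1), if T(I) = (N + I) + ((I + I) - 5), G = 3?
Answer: -8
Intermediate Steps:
T(I) = 1 + 3*I (T(I) = (6 + I) + ((I + I) - 5) = (6 + I) + (2*I - 5) = (6 + I) + (-5 + 2*I) = 1 + 3*I)
((u(-5) + 6) + G)*(-3) + T(1) = ((-5 + 6) + 3)*(-3) + (1 + 3*1) = (1 + 3)*(-3) + (1 + 3) = 4*(-3) + 4 = -12 + 4 = -8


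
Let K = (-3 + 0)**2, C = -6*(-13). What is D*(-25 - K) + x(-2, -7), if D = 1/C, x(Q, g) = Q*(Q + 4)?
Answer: -173/39 ≈ -4.4359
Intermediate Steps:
x(Q, g) = Q*(4 + Q)
C = 78
D = 1/78 ≈ 0.012821
K = 9 (K = (-3)**2 = 9)
D*(-25 - K) + x(-2, -7) = (-25 - 1*9)/78 - 2*(4 - 2) = (-25 - 9)/78 - 2*2 = (1/78)*(-34) - 4 = -17/39 - 4 = -173/39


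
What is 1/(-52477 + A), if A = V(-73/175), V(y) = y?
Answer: -175/9183548 ≈ -1.9056e-5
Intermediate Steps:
A = -73/175 ≈ -0.41714
1/(-52477 + A) = 1/(-52477 - 73/175) = 1/(-9183548/175) = -175/9183548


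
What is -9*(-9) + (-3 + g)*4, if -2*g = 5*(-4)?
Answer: 109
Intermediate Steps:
g = 10 (g = -5*(-4)/2 = -½*(-20) = 10)
-9*(-9) + (-3 + g)*4 = -9*(-9) + (-3 + 10)*4 = 81 + 7*4 = 81 + 28 = 109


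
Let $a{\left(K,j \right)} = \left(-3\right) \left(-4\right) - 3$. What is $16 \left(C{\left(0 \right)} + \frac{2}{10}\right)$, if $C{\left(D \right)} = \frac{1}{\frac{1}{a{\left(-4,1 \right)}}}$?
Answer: $\frac{736}{5} \approx 147.2$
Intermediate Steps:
$a{\left(K,j \right)} = 9$ ($a{\left(K,j \right)} = 12 - 3 = 9$)
$C{\left(D \right)} = 9$ ($C{\left(D \right)} = \frac{1}{\frac{1}{9}} = 9$)
$16 \left(C{\left(0 \right)} + \frac{2}{10}\right) = 16 \left(9 + \frac{2}{10}\right) = 16 \left(9 + 2 \cdot \frac{1}{10}\right) = 16 \left(9 + \frac{1}{5}\right) = 16 \cdot \frac{46}{5} = \frac{736}{5}$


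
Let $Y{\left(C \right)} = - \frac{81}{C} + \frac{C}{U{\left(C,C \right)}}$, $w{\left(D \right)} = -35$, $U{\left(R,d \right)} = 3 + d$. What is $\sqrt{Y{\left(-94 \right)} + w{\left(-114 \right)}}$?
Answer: $\frac{i \sqrt{2422347382}}{8554} \approx 5.7537 i$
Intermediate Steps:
$Y{\left(C \right)} = - \frac{81}{C} + \frac{C}{3 + C}$
$\sqrt{Y{\left(-94 \right)} + w{\left(-114 \right)}} = \sqrt{\left(- \frac{81}{-94} - \frac{94}{3 - 94}\right) - 35} = \sqrt{\left(\left(-81\right) \left(- \frac{1}{94}\right) - \frac{94}{-91}\right) - 35} = \sqrt{\left(\frac{81}{94} - - \frac{94}{91}\right) - 35} = \sqrt{\left(\frac{81}{94} + \frac{94}{91}\right) - 35} = \sqrt{\frac{16207}{8554} - 35} = \sqrt{- \frac{283183}{8554}} = \frac{i \sqrt{2422347382}}{8554}$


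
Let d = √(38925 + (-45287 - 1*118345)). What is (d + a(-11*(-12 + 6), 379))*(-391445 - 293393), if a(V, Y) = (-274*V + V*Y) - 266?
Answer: -4563760432 - 684838*I*√124707 ≈ -4.5638e+9 - 2.4184e+8*I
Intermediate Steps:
a(V, Y) = -266 - 274*V + V*Y
d = I*√124707 (d = √(38925 + (-45287 - 118345)) = √(38925 - 163632) = √(-124707) = I*√124707 ≈ 353.14*I)
(d + a(-11*(-12 + 6), 379))*(-391445 - 293393) = (I*√124707 + (-266 - (-3014)*(-12 + 6) - 11*(-12 + 6)*379))*(-391445 - 293393) = (I*√124707 + (-266 - (-3014)*(-6) - 11*(-6)*379))*(-684838) = (I*√124707 + (-266 - 274*66 + 66*379))*(-684838) = (I*√124707 + (-266 - 18084 + 25014))*(-684838) = (I*√124707 + 6664)*(-684838) = (6664 + I*√124707)*(-684838) = -4563760432 - 684838*I*√124707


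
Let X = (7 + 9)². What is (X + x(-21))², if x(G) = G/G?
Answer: 66049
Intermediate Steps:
X = 256 (X = 16² = 256)
x(G) = 1
(X + x(-21))² = (256 + 1)² = 257² = 66049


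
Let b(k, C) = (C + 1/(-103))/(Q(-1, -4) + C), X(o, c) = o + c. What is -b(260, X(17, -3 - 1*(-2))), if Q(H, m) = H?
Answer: -549/515 ≈ -1.0660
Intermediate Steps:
X(o, c) = c + o
b(k, C) = (-1/103 + C)/(-1 + C) (b(k, C) = (C + 1/(-103))/(-1 + C) = (C - 1/103)/(-1 + C) = (-1/103 + C)/(-1 + C))
-b(260, X(17, -3 - 1*(-2))) = -(-1/103 + ((-3 - 1*(-2)) + 17))/(-1 + ((-3 - 1*(-2)) + 17)) = -(-1/103 + ((-3 + 2) + 17))/(-1 + ((-3 + 2) + 17)) = -(-1/103 + (-1 + 17))/(-1 + (-1 + 17)) = -(-1/103 + 16)/(-1 + 16) = -1647/(15*103) = -1*549/515 = -549/515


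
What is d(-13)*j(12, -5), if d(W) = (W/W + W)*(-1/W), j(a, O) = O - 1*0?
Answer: 60/13 ≈ 4.6154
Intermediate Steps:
j(a, O) = O (j(a, O) = O + 0 = O)
d(W) = -(1 + W)/W (d(W) = (1 + W)*(-1/W) = -(1 + W)/W)
d(-13)*j(12, -5) = ((-1 - 1*(-13))/(-13))*(-5) = -(-1 + 13)/13*(-5) = -1/13*12*(-5) = -12/13*(-5) = 60/13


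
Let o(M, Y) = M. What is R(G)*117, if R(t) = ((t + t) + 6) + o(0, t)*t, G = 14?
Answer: 3978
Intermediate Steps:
R(t) = 6 + 2*t (R(t) = ((t + t) + 6) + 0*t = (2*t + 6) + 0 = (6 + 2*t) + 0 = 6 + 2*t)
R(G)*117 = (6 + 2*14)*117 = (6 + 28)*117 = 34*117 = 3978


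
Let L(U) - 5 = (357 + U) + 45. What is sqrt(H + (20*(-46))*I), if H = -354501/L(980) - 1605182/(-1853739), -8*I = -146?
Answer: 5*I*sqrt(500792147583914984667)/857045331 ≈ 130.56*I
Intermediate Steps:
I = 73/4 (I = -1/8*(-146) = 73/4 ≈ 18.250)
L(U) = 407 + U (L(U) = 5 + ((357 + U) + 45) = 5 + (402 + U) = 407 + U)
H = -654925941805/2571135993 (H = -354501/(407 + 980) - 1605182/(-1853739) = -354501/1387 - 1605182*(-1/1853739) = -354501*1/1387 + 1605182/1853739 = -354501/1387 + 1605182/1853739 = -654925941805/2571135993 ≈ -254.72)
sqrt(H + (20*(-46))*I) = sqrt(-654925941805/2571135993 + (20*(-46))*(73/4)) = sqrt(-654925941805/2571135993 - 920*73/4) = sqrt(-654925941805/2571135993 - 16790) = sqrt(-43824299264275/2571135993) = 5*I*sqrt(500792147583914984667)/857045331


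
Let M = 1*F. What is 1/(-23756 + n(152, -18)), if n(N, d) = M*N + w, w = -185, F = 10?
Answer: -1/22421 ≈ -4.4601e-5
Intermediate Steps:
M = 10 (M = 1*10 = 10)
n(N, d) = -185 + 10*N (n(N, d) = 10*N - 185 = -185 + 10*N)
1/(-23756 + n(152, -18)) = 1/(-23756 + (-185 + 10*152)) = 1/(-23756 + (-185 + 1520)) = 1/(-23756 + 1335) = 1/(-22421) = -1/22421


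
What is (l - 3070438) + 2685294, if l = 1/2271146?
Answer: -874718255023/2271146 ≈ -3.8514e+5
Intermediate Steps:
l = 1/2271146 ≈ 4.4031e-7
(l - 3070438) + 2685294 = (1/2271146 - 3070438) + 2685294 = -6973412981947/2271146 + 2685294 = -874718255023/2271146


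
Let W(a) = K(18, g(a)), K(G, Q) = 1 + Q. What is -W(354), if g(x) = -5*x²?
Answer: 626579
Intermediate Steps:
W(a) = 1 - 5*a²
-W(354) = -(1 - 5*354²) = -(1 - 5*125316) = -(1 - 626580) = -1*(-626579) = 626579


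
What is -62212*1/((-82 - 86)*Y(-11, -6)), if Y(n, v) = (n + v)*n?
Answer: 15553/7854 ≈ 1.9803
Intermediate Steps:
Y(n, v) = n*(n + v)
-62212*1/((-82 - 86)*Y(-11, -6)) = -62212*(-1/(11*(-82 - 86)*(-11 - 6))) = -62212/((-(-1848)*(-17))) = -62212/((-168*187)) = -62212/(-31416) = -62212*(-1/31416) = 15553/7854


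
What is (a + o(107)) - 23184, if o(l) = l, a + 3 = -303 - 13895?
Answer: -37278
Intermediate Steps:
a = -14201 (a = -3 + (-303 - 13895) = -3 - 14198 = -14201)
(a + o(107)) - 23184 = (-14201 + 107) - 23184 = -14094 - 23184 = -37278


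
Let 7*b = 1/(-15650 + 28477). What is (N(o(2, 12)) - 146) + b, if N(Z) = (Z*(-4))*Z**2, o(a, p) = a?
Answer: -15982441/89789 ≈ -178.00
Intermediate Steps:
b = 1/89789 (b = 1/(7*(-15650 + 28477)) = (1/7)/12827 = (1/7)*(1/12827) = 1/89789 ≈ 1.1137e-5)
N(Z) = -4*Z**3 (N(Z) = (-4*Z)*Z**2 = -4*Z**3)
(N(o(2, 12)) - 146) + b = (-4*2**3 - 146) + 1/89789 = (-4*8 - 146) + 1/89789 = (-32 - 146) + 1/89789 = -178 + 1/89789 = -15982441/89789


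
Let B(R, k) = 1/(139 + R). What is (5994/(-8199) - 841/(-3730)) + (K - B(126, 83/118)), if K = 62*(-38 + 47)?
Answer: 100401604077/180095590 ≈ 557.49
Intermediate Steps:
K = 558 (K = 62*9 = 558)
(5994/(-8199) - 841/(-3730)) + (K - B(126, 83/118)) = (5994/(-8199) - 841/(-3730)) + (558 - 1/(139 + 126)) = (5994*(-1/8199) - 841*(-1/3730)) + (558 - 1/265) = (-666/911 + 841/3730) + (558 - 1*1/265) = -1718029/3398030 + (558 - 1/265) = -1718029/3398030 + 147869/265 = 100401604077/180095590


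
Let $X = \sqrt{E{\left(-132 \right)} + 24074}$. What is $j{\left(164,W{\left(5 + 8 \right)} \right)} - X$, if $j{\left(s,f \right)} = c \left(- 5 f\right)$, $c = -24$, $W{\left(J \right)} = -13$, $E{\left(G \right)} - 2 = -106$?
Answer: $-1560 - \sqrt{23970} \approx -1714.8$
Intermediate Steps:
$E{\left(G \right)} = -104$ ($E{\left(G \right)} = 2 - 106 = -104$)
$j{\left(s,f \right)} = 120 f$ ($j{\left(s,f \right)} = - 24 \left(- 5 f\right) = 120 f$)
$X = \sqrt{23970}$ ($X = \sqrt{-104 + 24074} = \sqrt{23970} \approx 154.82$)
$j{\left(164,W{\left(5 + 8 \right)} \right)} - X = 120 \left(-13\right) - \sqrt{23970} = -1560 - \sqrt{23970}$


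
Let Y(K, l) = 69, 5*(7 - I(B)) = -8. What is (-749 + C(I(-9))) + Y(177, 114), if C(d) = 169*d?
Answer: 3867/5 ≈ 773.40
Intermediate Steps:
I(B) = 43/5 (I(B) = 7 - ⅕*(-8) = 7 + 8/5 = 43/5)
(-749 + C(I(-9))) + Y(177, 114) = (-749 + 169*(43/5)) + 69 = (-749 + 7267/5) + 69 = 3522/5 + 69 = 3867/5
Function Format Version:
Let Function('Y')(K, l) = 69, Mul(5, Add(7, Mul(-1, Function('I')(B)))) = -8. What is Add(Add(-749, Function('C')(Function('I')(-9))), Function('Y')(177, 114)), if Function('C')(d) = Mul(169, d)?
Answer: Rational(3867, 5) ≈ 773.40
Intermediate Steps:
Function('I')(B) = Rational(43, 5) (Function('I')(B) = Add(7, Mul(Rational(-1, 5), -8)) = Add(7, Rational(8, 5)) = Rational(43, 5))
Add(Add(-749, Function('C')(Function('I')(-9))), Function('Y')(177, 114)) = Add(Add(-749, Mul(169, Rational(43, 5))), 69) = Add(Add(-749, Rational(7267, 5)), 69) = Add(Rational(3522, 5), 69) = Rational(3867, 5)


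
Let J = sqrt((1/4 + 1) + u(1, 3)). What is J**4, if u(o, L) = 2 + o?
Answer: 289/16 ≈ 18.063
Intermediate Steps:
J = sqrt(17)/2 (J = sqrt((1/4 + 1) + (2 + 1)) = sqrt((1*(1/4) + 1) + 3) = sqrt((1/4 + 1) + 3) = sqrt(5/4 + 3) = sqrt(17/4) = sqrt(17)/2 ≈ 2.0616)
J**4 = (sqrt(17)/2)**4 = 289/16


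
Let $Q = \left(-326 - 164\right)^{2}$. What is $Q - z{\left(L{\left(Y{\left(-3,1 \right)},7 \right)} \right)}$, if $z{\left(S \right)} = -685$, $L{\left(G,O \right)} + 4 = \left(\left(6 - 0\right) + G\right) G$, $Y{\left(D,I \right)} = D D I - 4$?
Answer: $240785$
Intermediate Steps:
$Y{\left(D,I \right)} = -4 + I D^{2}$ ($Y{\left(D,I \right)} = D^{2} I - 4 = I D^{2} - 4 = -4 + I D^{2}$)
$L{\left(G,O \right)} = -4 + G \left(6 + G\right)$ ($L{\left(G,O \right)} = -4 + \left(\left(6 - 0\right) + G\right) G = -4 + \left(\left(6 + 0\right) + G\right) G = -4 + \left(6 + G\right) G = -4 + G \left(6 + G\right)$)
$Q = 240100$ ($Q = \left(-490\right)^{2} = 240100$)
$Q - z{\left(L{\left(Y{\left(-3,1 \right)},7 \right)} \right)} = 240100 - -685 = 240100 + 685 = 240785$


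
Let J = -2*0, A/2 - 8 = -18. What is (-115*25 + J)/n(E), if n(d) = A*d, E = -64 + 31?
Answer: -575/132 ≈ -4.3561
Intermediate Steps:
A = -20 (A = 16 + 2*(-18) = 16 - 36 = -20)
E = -33
J = 0
n(d) = -20*d
(-115*25 + J)/n(E) = (-115*25 + 0)/((-20*(-33))) = (-2875 + 0)/660 = -2875*1/660 = -575/132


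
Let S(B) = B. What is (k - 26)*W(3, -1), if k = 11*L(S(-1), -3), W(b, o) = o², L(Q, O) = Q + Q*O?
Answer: -4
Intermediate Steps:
L(Q, O) = Q + O*Q
k = 22 (k = 11*(-(1 - 3)) = 11*(-1*(-2)) = 11*2 = 22)
(k - 26)*W(3, -1) = (22 - 26)*(-1)² = -4*1 = -4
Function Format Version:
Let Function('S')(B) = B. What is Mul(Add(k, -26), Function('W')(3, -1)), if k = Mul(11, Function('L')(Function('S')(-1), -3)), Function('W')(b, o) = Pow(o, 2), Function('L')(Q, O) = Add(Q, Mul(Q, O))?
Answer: -4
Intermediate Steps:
Function('L')(Q, O) = Add(Q, Mul(O, Q))
k = 22 (k = Mul(11, Mul(-1, Add(1, -3))) = Mul(11, Mul(-1, -2)) = Mul(11, 2) = 22)
Mul(Add(k, -26), Function('W')(3, -1)) = Mul(Add(22, -26), Pow(-1, 2)) = Mul(-4, 1) = -4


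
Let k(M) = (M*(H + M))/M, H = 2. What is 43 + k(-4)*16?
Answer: 11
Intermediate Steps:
k(M) = 2 + M (k(M) = (M*(2 + M))/M = 2 + M)
43 + k(-4)*16 = 43 + (2 - 4)*16 = 43 - 2*16 = 43 - 32 = 11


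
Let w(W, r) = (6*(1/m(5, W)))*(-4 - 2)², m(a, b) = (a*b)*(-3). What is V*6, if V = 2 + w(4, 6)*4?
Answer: -372/5 ≈ -74.400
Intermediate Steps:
m(a, b) = -3*a*b
w(W, r) = -72/(5*W) (w(W, r) = (6*(1/(-3*5*W)))*(-4 - 2)² = (6*(1/(-15*W)))*(-6)² = (6*(1*(-1/(15*W))))*36 = (6*(-1/(15*W)))*36 = -2/(5*W)*36 = -72/(5*W))
V = -62/5 (V = 2 - 72/5/4*4 = 2 - 72/5*¼*4 = 2 - 18/5*4 = 2 - 72/5 = -62/5 ≈ -12.400)
V*6 = -62/5*6 = -372/5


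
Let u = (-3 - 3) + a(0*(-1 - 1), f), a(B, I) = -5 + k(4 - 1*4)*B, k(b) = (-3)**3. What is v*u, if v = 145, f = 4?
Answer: -1595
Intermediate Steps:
k(b) = -27
a(B, I) = -5 - 27*B
u = -11 (u = (-3 - 3) + (-5 - 0*(-1 - 1)) = -6 + (-5 - 0*(-2)) = -6 + (-5 - 27*0) = -6 + (-5 + 0) = -6 - 5 = -11)
v*u = 145*(-11) = -1595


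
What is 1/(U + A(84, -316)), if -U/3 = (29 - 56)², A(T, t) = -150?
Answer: -1/2337 ≈ -0.00042790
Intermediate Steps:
U = -2187 (U = -3*(29 - 56)² = -3*(-27)² = -3*729 = -2187)
1/(U + A(84, -316)) = 1/(-2187 - 150) = 1/(-2337) = -1/2337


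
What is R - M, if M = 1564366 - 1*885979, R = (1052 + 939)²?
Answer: 3285694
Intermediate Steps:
R = 3964081 (R = 1991² = 3964081)
M = 678387 (M = 1564366 - 885979 = 678387)
R - M = 3964081 - 1*678387 = 3964081 - 678387 = 3285694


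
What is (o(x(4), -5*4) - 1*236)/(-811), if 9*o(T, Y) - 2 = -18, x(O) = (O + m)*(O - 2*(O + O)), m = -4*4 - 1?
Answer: 2140/7299 ≈ 0.29319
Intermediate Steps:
m = -17 (m = -16 - 1 = -17)
x(O) = -3*O*(-17 + O) (x(O) = (O - 17)*(O - 2*(O + O)) = (-17 + O)*(O - 4*O) = (-17 + O)*(-3*O) = -3*O*(-17 + O))
o(T, Y) = -16/9 (o(T, Y) = 2/9 + (1/9)*(-18) = 2/9 - 2 = -16/9)
(o(x(4), -5*4) - 1*236)/(-811) = (-16/9 - 1*236)/(-811) = (-16/9 - 236)*(-1/811) = -2140/9*(-1/811) = 2140/7299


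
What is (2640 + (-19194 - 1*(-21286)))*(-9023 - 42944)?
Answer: -245907844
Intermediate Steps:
(2640 + (-19194 - 1*(-21286)))*(-9023 - 42944) = (2640 + (-19194 + 21286))*(-51967) = (2640 + 2092)*(-51967) = 4732*(-51967) = -245907844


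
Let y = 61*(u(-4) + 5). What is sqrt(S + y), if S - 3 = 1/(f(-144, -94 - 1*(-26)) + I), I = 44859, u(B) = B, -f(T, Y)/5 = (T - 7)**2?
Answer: sqrt(305994767078)/69146 ≈ 8.0000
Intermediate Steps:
f(T, Y) = -5*(-7 + T)**2 (f(T, Y) = -5*(T - 7)**2 = -5*(-7 + T)**2)
y = 61 (y = 61*(-4 + 5) = 61*1 = 61)
S = 207437/69146 (S = 3 + 1/(-5*(-7 - 144)**2 + 44859) = 3 + 1/(-5*(-151)**2 + 44859) = 3 + 1/(-5*22801 + 44859) = 3 + 1/(-114005 + 44859) = 3 + 1/(-69146) = 3 - 1/69146 = 207437/69146 ≈ 3.0000)
sqrt(S + y) = sqrt(207437/69146 + 61) = sqrt(4425343/69146) = sqrt(305994767078)/69146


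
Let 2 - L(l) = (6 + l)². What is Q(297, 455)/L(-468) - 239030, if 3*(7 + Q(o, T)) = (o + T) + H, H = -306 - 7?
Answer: -76528562099/320163 ≈ -2.3903e+5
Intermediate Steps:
H = -313
L(l) = 2 - (6 + l)²
Q(o, T) = -334/3 + T/3 + o/3 (Q(o, T) = -7 + ((o + T) - 313)/3 = -7 + ((T + o) - 313)/3 = -7 + (-313 + T + o)/3 = -7 + (-313/3 + T/3 + o/3) = -334/3 + T/3 + o/3)
Q(297, 455)/L(-468) - 239030 = (-334/3 + (⅓)*455 + (⅓)*297)/(2 - (6 - 468)²) - 239030 = (-334/3 + 455/3 + 99)/(2 - 1*(-462)²) - 239030 = 418/(3*(2 - 1*213444)) - 239030 = 418/(3*(2 - 213444)) - 239030 = (418/3)/(-213442) - 239030 = (418/3)*(-1/213442) - 239030 = -209/320163 - 239030 = -76528562099/320163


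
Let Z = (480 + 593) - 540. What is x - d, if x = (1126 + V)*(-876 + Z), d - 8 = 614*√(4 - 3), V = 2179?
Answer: -1134237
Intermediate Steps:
d = 622 (d = 8 + 614*√(4 - 3) = 8 + 614*√1 = 8 + 614*1 = 8 + 614 = 622)
Z = 533 (Z = 1073 - 540 = 533)
x = -1133615 (x = (1126 + 2179)*(-876 + 533) = 3305*(-343) = -1133615)
x - d = -1133615 - 1*622 = -1133615 - 622 = -1134237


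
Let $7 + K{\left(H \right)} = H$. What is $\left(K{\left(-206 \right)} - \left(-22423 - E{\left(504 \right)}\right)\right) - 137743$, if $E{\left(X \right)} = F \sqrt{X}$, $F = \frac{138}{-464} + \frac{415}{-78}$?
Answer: $-115533 - \frac{50831 \sqrt{14}}{1508} \approx -1.1566 \cdot 10^{5}$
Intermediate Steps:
$K{\left(H \right)} = -7 + H$
$F = - \frac{50831}{9048}$ ($F = 138 \left(- \frac{1}{464}\right) + 415 \left(- \frac{1}{78}\right) = - \frac{69}{232} - \frac{415}{78} = - \frac{50831}{9048} \approx -5.6179$)
$E{\left(X \right)} = - \frac{50831 \sqrt{X}}{9048}$
$\left(K{\left(-206 \right)} - \left(-22423 - E{\left(504 \right)}\right)\right) - 137743 = \left(\left(-7 - 206\right) - \left(-22423 + \frac{50831 \sqrt{14}}{1508}\right)\right) - 137743 = \left(-213 - \left(-22423 + \frac{50831}{9048} \cdot 6 \sqrt{14}\right)\right) - 137743 = \left(-213 - \left(-22423 + \frac{50831 \sqrt{14}}{1508}\right)\right) - 137743 = \left(-213 + \left(22423 - \frac{50831 \sqrt{14}}{1508}\right)\right) - 137743 = \left(22210 - \frac{50831 \sqrt{14}}{1508}\right) - 137743 = -115533 - \frac{50831 \sqrt{14}}{1508}$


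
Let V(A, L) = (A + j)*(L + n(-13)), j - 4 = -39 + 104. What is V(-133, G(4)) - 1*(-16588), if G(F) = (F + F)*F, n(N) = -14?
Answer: 15436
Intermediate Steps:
j = 69 (j = 4 + (-39 + 104) = 4 + 65 = 69)
G(F) = 2*F² (G(F) = (2*F)*F = 2*F²)
V(A, L) = (-14 + L)*(69 + A) (V(A, L) = (A + 69)*(L - 14) = (69 + A)*(-14 + L) = (-14 + L)*(69 + A))
V(-133, G(4)) - 1*(-16588) = (-966 - 14*(-133) + 69*(2*4²) - 266*4²) - 1*(-16588) = (-966 + 1862 + 69*(2*16) - 266*16) + 16588 = (-966 + 1862 + 69*32 - 133*32) + 16588 = (-966 + 1862 + 2208 - 4256) + 16588 = -1152 + 16588 = 15436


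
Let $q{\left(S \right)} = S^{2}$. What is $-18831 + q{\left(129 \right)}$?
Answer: $-2190$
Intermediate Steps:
$-18831 + q{\left(129 \right)} = -18831 + 129^{2} = -18831 + 16641 = -2190$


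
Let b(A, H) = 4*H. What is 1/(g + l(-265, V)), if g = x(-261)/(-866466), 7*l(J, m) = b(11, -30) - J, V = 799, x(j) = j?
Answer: 673918/13959933 ≈ 0.048275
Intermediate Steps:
l(J, m) = -120/7 - J/7 (l(J, m) = (4*(-30) - J)/7 = (-120 - J)/7 = -120/7 - J/7)
g = 29/96274 (g = -261/(-866466) = -261*(-1/866466) = 29/96274 ≈ 0.00030122)
1/(g + l(-265, V)) = 1/(29/96274 + (-120/7 - ⅐*(-265))) = 1/(29/96274 + (-120/7 + 265/7)) = 1/(29/96274 + 145/7) = 1/(13959933/673918) = 673918/13959933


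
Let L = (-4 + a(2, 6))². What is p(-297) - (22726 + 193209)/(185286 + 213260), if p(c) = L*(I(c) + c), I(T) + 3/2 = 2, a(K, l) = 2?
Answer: -472891491/398546 ≈ -1186.5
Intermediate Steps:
I(T) = ½ (I(T) = -3/2 + 2 = ½)
L = 4 (L = (-4 + 2)² = (-2)² = 4)
p(c) = 2 + 4*c (p(c) = 4*(½ + c) = 2 + 4*c)
p(-297) - (22726 + 193209)/(185286 + 213260) = (2 + 4*(-297)) - (22726 + 193209)/(185286 + 213260) = (2 - 1188) - 215935/398546 = -1186 - 215935/398546 = -472891491/398546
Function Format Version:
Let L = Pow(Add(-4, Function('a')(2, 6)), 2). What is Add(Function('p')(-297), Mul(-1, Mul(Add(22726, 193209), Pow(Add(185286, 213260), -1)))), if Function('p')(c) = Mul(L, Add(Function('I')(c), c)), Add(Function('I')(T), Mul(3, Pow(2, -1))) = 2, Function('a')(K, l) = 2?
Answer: Rational(-472891491, 398546) ≈ -1186.5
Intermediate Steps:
Function('I')(T) = Rational(1, 2) (Function('I')(T) = Add(Rational(-3, 2), 2) = Rational(1, 2))
L = 4 (L = Pow(Add(-4, 2), 2) = Pow(-2, 2) = 4)
Function('p')(c) = Add(2, Mul(4, c)) (Function('p')(c) = Mul(4, Add(Rational(1, 2), c)) = Add(2, Mul(4, c)))
Add(Function('p')(-297), Mul(-1, Mul(Add(22726, 193209), Pow(Add(185286, 213260), -1)))) = Add(Add(2, Mul(4, -297)), Mul(-1, Mul(Add(22726, 193209), Pow(Add(185286, 213260), -1)))) = Add(Add(2, -1188), Mul(-1, Mul(215935, Pow(398546, -1)))) = Add(-1186, Mul(-1, Mul(215935, Rational(1, 398546)))) = Add(-1186, Mul(-1, Rational(215935, 398546))) = Add(-1186, Rational(-215935, 398546)) = Rational(-472891491, 398546)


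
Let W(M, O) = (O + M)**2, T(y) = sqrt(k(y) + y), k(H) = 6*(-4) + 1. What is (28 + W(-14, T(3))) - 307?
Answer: -103 - 56*I*sqrt(5) ≈ -103.0 - 125.22*I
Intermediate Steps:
k(H) = -23 (k(H) = -24 + 1 = -23)
T(y) = sqrt(-23 + y)
W(M, O) = (M + O)**2
(28 + W(-14, T(3))) - 307 = (28 + (-14 + sqrt(-23 + 3))**2) - 307 = (28 + (-14 + sqrt(-20))**2) - 307 = (28 + (-14 + 2*I*sqrt(5))**2) - 307 = -279 + (-14 + 2*I*sqrt(5))**2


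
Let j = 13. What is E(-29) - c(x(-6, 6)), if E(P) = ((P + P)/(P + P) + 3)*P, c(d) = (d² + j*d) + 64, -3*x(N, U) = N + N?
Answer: -248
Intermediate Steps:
x(N, U) = -2*N/3 (x(N, U) = -(N + N)/3 = -2*N/3)
c(d) = 64 + d² + 13*d (c(d) = (d² + 13*d) + 64 = 64 + d² + 13*d)
E(P) = 4*P (E(P) = ((2*P)/((2*P)) + 3)*P = ((2*P)*(1/(2*P)) + 3)*P = (1 + 3)*P = 4*P)
E(-29) - c(x(-6, 6)) = 4*(-29) - (64 + (-⅔*(-6))² + 13*(-⅔*(-6))) = -116 - (64 + 4² + 13*4) = -116 - (64 + 16 + 52) = -116 - 1*132 = -116 - 132 = -248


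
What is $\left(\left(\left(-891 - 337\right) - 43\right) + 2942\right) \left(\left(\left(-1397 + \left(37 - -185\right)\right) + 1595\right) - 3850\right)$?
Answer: $-5731530$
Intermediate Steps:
$\left(\left(\left(-891 - 337\right) - 43\right) + 2942\right) \left(\left(\left(-1397 + \left(37 - -185\right)\right) + 1595\right) - 3850\right) = \left(\left(-1228 - 43\right) + 2942\right) \left(\left(\left(-1397 + \left(37 + 185\right)\right) + 1595\right) - 3850\right) = \left(-1271 + 2942\right) \left(\left(\left(-1397 + 222\right) + 1595\right) - 3850\right) = 1671 \left(\left(-1175 + 1595\right) - 3850\right) = 1671 \left(420 - 3850\right) = 1671 \left(-3430\right) = -5731530$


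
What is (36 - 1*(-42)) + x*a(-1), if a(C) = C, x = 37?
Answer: 41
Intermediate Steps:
(36 - 1*(-42)) + x*a(-1) = (36 - 1*(-42)) + 37*(-1) = (36 + 42) - 37 = 78 - 37 = 41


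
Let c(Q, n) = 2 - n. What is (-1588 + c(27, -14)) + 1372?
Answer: -200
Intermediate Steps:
(-1588 + c(27, -14)) + 1372 = (-1588 + (2 - 1*(-14))) + 1372 = (-1588 + (2 + 14)) + 1372 = (-1588 + 16) + 1372 = -1572 + 1372 = -200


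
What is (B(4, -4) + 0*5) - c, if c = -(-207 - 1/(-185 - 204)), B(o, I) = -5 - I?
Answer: -80911/389 ≈ -208.00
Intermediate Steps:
c = 80522/389 (c = -(-207 - 1/(-389)) = -(-207 - 1*(-1/389)) = -(-207 + 1/389) = -1*(-80522/389) = 80522/389 ≈ 207.00)
(B(4, -4) + 0*5) - c = ((-5 - 1*(-4)) + 0*5) - 1*80522/389 = ((-5 + 4) + 0) - 80522/389 = (-1 + 0) - 80522/389 = -1 - 80522/389 = -80911/389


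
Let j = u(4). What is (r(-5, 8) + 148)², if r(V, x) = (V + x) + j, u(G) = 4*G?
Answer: 27889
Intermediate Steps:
j = 16 (j = 4*4 = 16)
r(V, x) = 16 + V + x (r(V, x) = (V + x) + 16 = 16 + V + x)
(r(-5, 8) + 148)² = ((16 - 5 + 8) + 148)² = (19 + 148)² = 167² = 27889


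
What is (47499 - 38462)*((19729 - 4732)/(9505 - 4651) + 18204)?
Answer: 266221624627/1618 ≈ 1.6454e+8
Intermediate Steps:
(47499 - 38462)*((19729 - 4732)/(9505 - 4651) + 18204) = 9037*(14997/4854 + 18204) = 9037*(14997*(1/4854) + 18204) = 9037*(4999/1618 + 18204) = 9037*(29459071/1618) = 266221624627/1618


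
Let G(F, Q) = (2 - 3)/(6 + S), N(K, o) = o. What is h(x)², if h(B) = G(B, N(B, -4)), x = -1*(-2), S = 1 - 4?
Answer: ⅑ ≈ 0.11111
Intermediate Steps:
S = -3
G(F, Q) = -⅓ (G(F, Q) = (2 - 3)/(6 - 3) = -1/3 = -1*⅓ = -⅓)
x = 2
h(B) = -⅓
h(x)² = (-⅓)² = ⅑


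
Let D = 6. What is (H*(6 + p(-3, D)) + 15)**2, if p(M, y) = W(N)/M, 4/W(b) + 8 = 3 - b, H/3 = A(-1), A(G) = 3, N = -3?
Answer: 5625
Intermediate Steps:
H = 9 (H = 3*3 = 9)
W(b) = 4/(-5 - b) (W(b) = 4/(-8 + (3 - b)) = 4/(-5 - b))
p(M, y) = -2/M (p(M, y) = (-4/(5 - 3))/M = (-4/2)/M = (-4*1/2)/M = -2/M)
(H*(6 + p(-3, D)) + 15)**2 = (9*(6 - 2/(-3)) + 15)**2 = (9*(6 - 2*(-1/3)) + 15)**2 = (9*(6 + 2/3) + 15)**2 = (9*(20/3) + 15)**2 = (60 + 15)**2 = 75**2 = 5625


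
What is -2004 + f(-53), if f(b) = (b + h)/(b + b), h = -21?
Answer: -106175/53 ≈ -2003.3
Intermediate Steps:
f(b) = (-21 + b)/(2*b) (f(b) = (b - 21)/(b + b) = (-21 + b)/((2*b)) = (-21 + b)*(1/(2*b)) = (-21 + b)/(2*b))
-2004 + f(-53) = -2004 + (1/2)*(-21 - 53)/(-53) = -2004 + (1/2)*(-1/53)*(-74) = -2004 + 37/53 = -106175/53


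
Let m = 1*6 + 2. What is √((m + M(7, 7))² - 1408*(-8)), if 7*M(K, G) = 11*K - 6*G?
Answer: √11433 ≈ 106.93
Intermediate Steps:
M(K, G) = -6*G/7 + 11*K/7 (M(K, G) = (11*K - 6*G)/7 = (-6*G + 11*K)/7 = -6*G/7 + 11*K/7)
m = 8 (m = 6 + 2 = 8)
√((m + M(7, 7))² - 1408*(-8)) = √((8 + (-6/7*7 + (11/7)*7))² - 1408*(-8)) = √((8 + (-6 + 11))² + 11264) = √((8 + 5)² + 11264) = √(13² + 11264) = √(169 + 11264) = √11433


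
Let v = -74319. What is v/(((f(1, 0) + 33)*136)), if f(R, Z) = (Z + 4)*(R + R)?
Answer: -74319/5576 ≈ -13.328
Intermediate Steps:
f(R, Z) = 2*R*(4 + Z) (f(R, Z) = (4 + Z)*(2*R) = 2*R*(4 + Z))
v/(((f(1, 0) + 33)*136)) = -74319*1/(136*(2*1*(4 + 0) + 33)) = -74319*1/(136*(2*1*4 + 33)) = -74319*1/(136*(8 + 33)) = -74319/(41*136) = -74319/5576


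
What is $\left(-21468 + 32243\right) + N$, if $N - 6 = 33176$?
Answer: $43957$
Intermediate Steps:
$N = 33182$ ($N = 6 + 33176 = 33182$)
$\left(-21468 + 32243\right) + N = \left(-21468 + 32243\right) + 33182 = 10775 + 33182 = 43957$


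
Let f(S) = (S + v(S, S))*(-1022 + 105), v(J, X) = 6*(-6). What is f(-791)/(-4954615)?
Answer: -758359/4954615 ≈ -0.15306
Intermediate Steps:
v(J, X) = -36
f(S) = 33012 - 917*S (f(S) = (S - 36)*(-1022 + 105) = (-36 + S)*(-917) = 33012 - 917*S)
f(-791)/(-4954615) = (33012 - 917*(-791))/(-4954615) = (33012 + 725347)*(-1/4954615) = 758359*(-1/4954615) = -758359/4954615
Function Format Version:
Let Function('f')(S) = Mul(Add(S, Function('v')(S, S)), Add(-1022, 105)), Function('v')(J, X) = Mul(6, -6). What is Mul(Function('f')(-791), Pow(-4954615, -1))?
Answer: Rational(-758359, 4954615) ≈ -0.15306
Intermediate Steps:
Function('v')(J, X) = -36
Function('f')(S) = Add(33012, Mul(-917, S)) (Function('f')(S) = Mul(Add(S, -36), Add(-1022, 105)) = Mul(Add(-36, S), -917) = Add(33012, Mul(-917, S)))
Mul(Function('f')(-791), Pow(-4954615, -1)) = Mul(Add(33012, Mul(-917, -791)), Pow(-4954615, -1)) = Mul(Add(33012, 725347), Rational(-1, 4954615)) = Mul(758359, Rational(-1, 4954615)) = Rational(-758359, 4954615)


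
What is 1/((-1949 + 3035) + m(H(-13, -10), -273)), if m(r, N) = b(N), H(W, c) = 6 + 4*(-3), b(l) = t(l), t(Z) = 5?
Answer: 1/1091 ≈ 0.00091659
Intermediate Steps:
b(l) = 5
H(W, c) = -6 (H(W, c) = 6 - 12 = -6)
m(r, N) = 5
1/((-1949 + 3035) + m(H(-13, -10), -273)) = 1/((-1949 + 3035) + 5) = 1/(1086 + 5) = 1/1091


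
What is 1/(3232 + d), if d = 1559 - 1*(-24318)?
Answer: 1/29109 ≈ 3.4354e-5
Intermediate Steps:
d = 25877 (d = 1559 + 24318 = 25877)
1/(3232 + d) = 1/(3232 + 25877) = 1/29109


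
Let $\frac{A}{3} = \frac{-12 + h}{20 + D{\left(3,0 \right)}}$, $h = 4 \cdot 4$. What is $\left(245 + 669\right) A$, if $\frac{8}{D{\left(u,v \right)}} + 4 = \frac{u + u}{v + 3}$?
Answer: $\frac{1371}{2} \approx 685.5$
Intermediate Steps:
$h = 16$
$D{\left(u,v \right)} = \frac{8}{-4 + \frac{2 u}{3 + v}}$ ($D{\left(u,v \right)} = \frac{8}{-4 + \frac{u + u}{v + 3}} = \frac{8}{-4 + \frac{2 u}{3 + v}}$)
$A = \frac{3}{4}$ ($A = 3 \frac{-12 + 16}{20 + \frac{4 \left(3 + 0\right)}{-6 + 3 - 0}} = 3 \frac{4}{20 + 4 \frac{1}{-6 + 3 + 0} \cdot 3} = 3 \frac{4}{20 + 4 \frac{1}{-3} \cdot 3} = 3 \frac{4}{20 + 4 \left(- \frac{1}{3}\right) 3} = 3 \frac{4}{20 - 4} = 3 \cdot \frac{4}{16} = 3 \cdot 4 \cdot \frac{1}{16} = 3 \cdot \frac{1}{4} = \frac{3}{4} \approx 0.75$)
$\left(245 + 669\right) A = \left(245 + 669\right) \frac{3}{4} = 914 \cdot \frac{3}{4} = \frac{1371}{2}$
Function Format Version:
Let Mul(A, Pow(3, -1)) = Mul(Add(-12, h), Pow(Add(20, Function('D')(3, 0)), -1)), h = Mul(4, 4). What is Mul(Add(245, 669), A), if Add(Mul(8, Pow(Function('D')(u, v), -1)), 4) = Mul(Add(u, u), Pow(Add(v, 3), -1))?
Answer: Rational(1371, 2) ≈ 685.50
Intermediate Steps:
h = 16
Function('D')(u, v) = Mul(8, Pow(Add(-4, Mul(2, u, Pow(Add(3, v), -1))), -1)) (Function('D')(u, v) = Mul(8, Pow(Add(-4, Mul(Add(u, u), Pow(Add(v, 3), -1))), -1)) = Mul(8, Pow(Add(-4, Mul(Mul(2, u), Pow(Add(3, v), -1))), -1)) = Mul(8, Pow(Add(-4, Mul(2, u, Pow(Add(3, v), -1))), -1)))
A = Rational(3, 4) (A = Mul(3, Mul(Add(-12, 16), Pow(Add(20, Mul(4, Pow(Add(-6, 3, Mul(-2, 0)), -1), Add(3, 0))), -1))) = Mul(3, Mul(4, Pow(Add(20, Mul(4, Pow(Add(-6, 3, 0), -1), 3)), -1))) = Mul(3, Mul(4, Pow(Add(20, Mul(4, Pow(-3, -1), 3)), -1))) = Mul(3, Mul(4, Pow(Add(20, Mul(4, Rational(-1, 3), 3)), -1))) = Mul(3, Mul(4, Pow(Add(20, -4), -1))) = Mul(3, Mul(4, Pow(16, -1))) = Mul(3, Mul(4, Rational(1, 16))) = Mul(3, Rational(1, 4)) = Rational(3, 4) ≈ 0.75000)
Mul(Add(245, 669), A) = Mul(Add(245, 669), Rational(3, 4)) = Mul(914, Rational(3, 4)) = Rational(1371, 2)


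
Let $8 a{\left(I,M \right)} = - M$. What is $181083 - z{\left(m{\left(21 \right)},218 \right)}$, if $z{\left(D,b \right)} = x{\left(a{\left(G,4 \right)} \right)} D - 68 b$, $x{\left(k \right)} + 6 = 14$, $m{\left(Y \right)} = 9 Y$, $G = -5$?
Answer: $194395$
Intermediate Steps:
$a{\left(I,M \right)} = - \frac{M}{8}$ ($a{\left(I,M \right)} = \frac{\left(-1\right) M}{8} = - \frac{M}{8}$)
$x{\left(k \right)} = 8$ ($x{\left(k \right)} = -6 + 14 = 8$)
$z{\left(D,b \right)} = - 68 b + 8 D$ ($z{\left(D,b \right)} = 8 D - 68 b = - 68 b + 8 D$)
$181083 - z{\left(m{\left(21 \right)},218 \right)} = 181083 - \left(\left(-68\right) 218 + 8 \cdot 9 \cdot 21\right) = 181083 - \left(-14824 + 8 \cdot 189\right) = 181083 - \left(-14824 + 1512\right) = 181083 - -13312 = 181083 + 13312 = 194395$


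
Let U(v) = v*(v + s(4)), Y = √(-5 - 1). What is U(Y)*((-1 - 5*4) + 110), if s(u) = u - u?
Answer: -534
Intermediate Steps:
s(u) = 0
Y = I*√6 (Y = √(-6) = I*√6 ≈ 2.4495*I)
U(v) = v² (U(v) = v*(v + 0) = v*v = v²)
U(Y)*((-1 - 5*4) + 110) = (I*√6)²*((-1 - 5*4) + 110) = -6*((-1 - 20) + 110) = -6*(-21 + 110) = -6*89 = -534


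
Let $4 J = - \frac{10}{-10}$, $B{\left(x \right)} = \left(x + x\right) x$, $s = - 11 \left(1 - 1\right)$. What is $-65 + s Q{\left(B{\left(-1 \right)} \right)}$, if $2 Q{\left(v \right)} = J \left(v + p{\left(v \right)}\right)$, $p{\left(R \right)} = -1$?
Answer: $-65$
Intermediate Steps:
$s = 0$ ($s = - 11 \left(1 - 1\right) = \left(-11\right) 0 = 0$)
$B{\left(x \right)} = 2 x^{2}$ ($B{\left(x \right)} = 2 x x = 2 x^{2}$)
$J = \frac{1}{4}$ ($J = \frac{\left(-10\right) \frac{1}{-10}}{4} = \frac{\left(-10\right) \left(- \frac{1}{10}\right)}{4} = \frac{1}{4} \cdot 1 = \frac{1}{4} \approx 0.25$)
$Q{\left(v \right)} = - \frac{1}{8} + \frac{v}{8}$ ($Q{\left(v \right)} = \frac{\frac{1}{4} \left(v - 1\right)}{2} = \frac{\frac{1}{4} \left(-1 + v\right)}{2} = \frac{- \frac{1}{4} + \frac{v}{4}}{2} = - \frac{1}{8} + \frac{v}{8}$)
$-65 + s Q{\left(B{\left(-1 \right)} \right)} = -65 + 0 \left(- \frac{1}{8} + \frac{2 \left(-1\right)^{2}}{8}\right) = -65 + 0 \left(- \frac{1}{8} + \frac{2 \cdot 1}{8}\right) = -65 + 0 \left(- \frac{1}{8} + \frac{1}{8} \cdot 2\right) = -65 + 0 \left(- \frac{1}{8} + \frac{1}{4}\right) = -65 + 0 \cdot \frac{1}{8} = -65 + 0 = -65$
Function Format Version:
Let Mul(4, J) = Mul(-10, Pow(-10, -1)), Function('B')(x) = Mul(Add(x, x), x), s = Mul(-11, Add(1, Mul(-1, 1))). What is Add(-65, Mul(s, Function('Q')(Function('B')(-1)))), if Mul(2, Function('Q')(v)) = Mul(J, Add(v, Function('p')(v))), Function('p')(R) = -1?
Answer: -65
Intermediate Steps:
s = 0 (s = Mul(-11, Add(1, -1)) = Mul(-11, 0) = 0)
Function('B')(x) = Mul(2, Pow(x, 2)) (Function('B')(x) = Mul(Mul(2, x), x) = Mul(2, Pow(x, 2)))
J = Rational(1, 4) (J = Mul(Rational(1, 4), Mul(-10, Pow(-10, -1))) = Mul(Rational(1, 4), Mul(-10, Rational(-1, 10))) = Mul(Rational(1, 4), 1) = Rational(1, 4) ≈ 0.25000)
Function('Q')(v) = Add(Rational(-1, 8), Mul(Rational(1, 8), v)) (Function('Q')(v) = Mul(Rational(1, 2), Mul(Rational(1, 4), Add(v, -1))) = Mul(Rational(1, 2), Mul(Rational(1, 4), Add(-1, v))) = Mul(Rational(1, 2), Add(Rational(-1, 4), Mul(Rational(1, 4), v))) = Add(Rational(-1, 8), Mul(Rational(1, 8), v)))
Add(-65, Mul(s, Function('Q')(Function('B')(-1)))) = Add(-65, Mul(0, Add(Rational(-1, 8), Mul(Rational(1, 8), Mul(2, Pow(-1, 2)))))) = Add(-65, Mul(0, Add(Rational(-1, 8), Mul(Rational(1, 8), Mul(2, 1))))) = Add(-65, Mul(0, Add(Rational(-1, 8), Mul(Rational(1, 8), 2)))) = Add(-65, Mul(0, Add(Rational(-1, 8), Rational(1, 4)))) = Add(-65, Mul(0, Rational(1, 8))) = Add(-65, 0) = -65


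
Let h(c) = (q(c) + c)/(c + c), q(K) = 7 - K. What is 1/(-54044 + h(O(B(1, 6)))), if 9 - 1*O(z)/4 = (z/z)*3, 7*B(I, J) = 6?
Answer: -48/2594105 ≈ -1.8503e-5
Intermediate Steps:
B(I, J) = 6/7 (B(I, J) = (⅐)*6 = 6/7)
O(z) = 24 (O(z) = 36 - 4*z/z*3 = 36 - 4*3 = 36 - 12 = 24)
h(c) = 7/(2*c) (h(c) = ((7 - c) + c)/(c + c) = 7/((2*c)) = 7*(1/(2*c)) = 7/(2*c))
1/(-54044 + h(O(B(1, 6)))) = 1/(-54044 + (7/2)/24) = 1/(-54044 + (7/2)*(1/24)) = 1/(-54044 + 7/48) = 1/(-2594105/48) = -48/2594105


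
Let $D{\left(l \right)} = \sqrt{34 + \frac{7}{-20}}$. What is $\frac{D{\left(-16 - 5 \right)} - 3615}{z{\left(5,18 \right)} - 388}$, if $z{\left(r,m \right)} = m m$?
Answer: $\frac{3615}{64} - \frac{\sqrt{3365}}{640} \approx 56.394$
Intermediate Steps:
$z{\left(r,m \right)} = m^{2}$
$D{\left(l \right)} = \frac{\sqrt{3365}}{10}$ ($D{\left(l \right)} = \sqrt{34 + 7 \left(- \frac{1}{20}\right)} = \sqrt{34 - \frac{7}{20}} = \sqrt{\frac{673}{20}} = \frac{\sqrt{3365}}{10}$)
$\frac{D{\left(-16 - 5 \right)} - 3615}{z{\left(5,18 \right)} - 388} = \frac{\frac{\sqrt{3365}}{10} - 3615}{18^{2} - 388} = \frac{-3615 + \frac{\sqrt{3365}}{10}}{324 - 388} = \frac{-3615 + \frac{\sqrt{3365}}{10}}{-64} = \left(-3615 + \frac{\sqrt{3365}}{10}\right) \left(- \frac{1}{64}\right) = \frac{3615}{64} - \frac{\sqrt{3365}}{640}$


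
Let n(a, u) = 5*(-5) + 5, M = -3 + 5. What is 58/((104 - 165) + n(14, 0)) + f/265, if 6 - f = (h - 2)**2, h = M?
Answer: -14884/21465 ≈ -0.69341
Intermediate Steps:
M = 2
h = 2
n(a, u) = -20 (n(a, u) = -25 + 5 = -20)
f = 6 (f = 6 - (2 - 2)**2 = 6 - 1*0**2 = 6 - 1*0 = 6 + 0 = 6)
58/((104 - 165) + n(14, 0)) + f/265 = 58/((104 - 165) - 20) + 6/265 = 58/(-61 - 20) + 6*(1/265) = 58/(-81) + 6/265 = 58*(-1/81) + 6/265 = -58/81 + 6/265 = -14884/21465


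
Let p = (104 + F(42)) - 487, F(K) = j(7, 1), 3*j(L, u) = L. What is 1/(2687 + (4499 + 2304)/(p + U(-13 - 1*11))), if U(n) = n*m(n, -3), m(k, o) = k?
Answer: 586/1594991 ≈ 0.00036740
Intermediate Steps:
j(L, u) = L/3
F(K) = 7/3 (F(K) = (⅓)*7 = 7/3)
p = -1142/3 (p = (104 + 7/3) - 487 = 319/3 - 487 = -1142/3 ≈ -380.67)
U(n) = n² (U(n) = n*n = n²)
1/(2687 + (4499 + 2304)/(p + U(-13 - 1*11))) = 1/(2687 + (4499 + 2304)/(-1142/3 + (-13 - 1*11)²)) = 1/(2687 + 6803/(-1142/3 + (-13 - 11)²)) = 1/(2687 + 6803/(-1142/3 + (-24)²)) = 1/(2687 + 6803/(-1142/3 + 576)) = 1/(2687 + 6803/(586/3)) = 1/(2687 + 6803*(3/586)) = 1/(2687 + 20409/586) = 1/(1594991/586) = 586/1594991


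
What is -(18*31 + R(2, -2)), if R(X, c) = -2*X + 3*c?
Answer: -548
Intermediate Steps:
-(18*31 + R(2, -2)) = -(18*31 + (-2*2 + 3*(-2))) = -(558 + (-4 - 6)) = -(558 - 10) = -1*548 = -548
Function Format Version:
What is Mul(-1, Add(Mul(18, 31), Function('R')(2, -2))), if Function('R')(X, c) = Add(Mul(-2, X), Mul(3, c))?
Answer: -548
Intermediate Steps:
Mul(-1, Add(Mul(18, 31), Function('R')(2, -2))) = Mul(-1, Add(Mul(18, 31), Add(Mul(-2, 2), Mul(3, -2)))) = Mul(-1, Add(558, Add(-4, -6))) = Mul(-1, Add(558, -10)) = Mul(-1, 548) = -548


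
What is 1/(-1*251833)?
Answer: -1/251833 ≈ -3.9709e-6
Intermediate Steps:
1/(-1*251833) = 1/(-251833) = -1/251833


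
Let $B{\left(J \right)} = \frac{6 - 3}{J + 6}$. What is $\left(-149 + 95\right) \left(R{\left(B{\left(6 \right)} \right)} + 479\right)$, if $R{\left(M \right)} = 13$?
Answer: $-26568$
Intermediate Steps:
$B{\left(J \right)} = \frac{3}{6 + J}$
$\left(-149 + 95\right) \left(R{\left(B{\left(6 \right)} \right)} + 479\right) = \left(-149 + 95\right) \left(13 + 479\right) = \left(-54\right) 492 = -26568$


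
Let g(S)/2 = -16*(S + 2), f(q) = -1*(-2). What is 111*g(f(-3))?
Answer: -14208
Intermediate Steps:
f(q) = 2
g(S) = -64 - 32*S (g(S) = 2*(-16*(S + 2)) = 2*(-16*(2 + S)) = 2*(-32 - 16*S) = -64 - 32*S)
111*g(f(-3)) = 111*(-64 - 32*2) = 111*(-64 - 64) = 111*(-128) = -14208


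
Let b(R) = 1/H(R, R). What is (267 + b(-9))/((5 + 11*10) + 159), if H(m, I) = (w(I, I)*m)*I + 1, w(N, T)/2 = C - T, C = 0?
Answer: 194777/199883 ≈ 0.97445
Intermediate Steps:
w(N, T) = -2*T (w(N, T) = 2*(0 - T) = 2*(-T) = -2*T)
H(m, I) = 1 - 2*m*I² (H(m, I) = ((-2*I)*m)*I + 1 = (-2*I*m)*I + 1 = -2*m*I² + 1 = 1 - 2*m*I²)
b(R) = 1/(1 - 2*R³) (b(R) = 1/(1 - 2*R*R²) = 1/(1 - 2*R³))
(267 + b(-9))/((5 + 11*10) + 159) = (267 - 1/(-1 + 2*(-9)³))/((5 + 11*10) + 159) = (267 - 1/(-1 + 2*(-729)))/((5 + 110) + 159) = (267 - 1/(-1 - 1458))/(115 + 159) = (267 - 1/(-1459))/274 = (267 - 1*(-1/1459))*(1/274) = (267 + 1/1459)*(1/274) = (389554/1459)*(1/274) = 194777/199883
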